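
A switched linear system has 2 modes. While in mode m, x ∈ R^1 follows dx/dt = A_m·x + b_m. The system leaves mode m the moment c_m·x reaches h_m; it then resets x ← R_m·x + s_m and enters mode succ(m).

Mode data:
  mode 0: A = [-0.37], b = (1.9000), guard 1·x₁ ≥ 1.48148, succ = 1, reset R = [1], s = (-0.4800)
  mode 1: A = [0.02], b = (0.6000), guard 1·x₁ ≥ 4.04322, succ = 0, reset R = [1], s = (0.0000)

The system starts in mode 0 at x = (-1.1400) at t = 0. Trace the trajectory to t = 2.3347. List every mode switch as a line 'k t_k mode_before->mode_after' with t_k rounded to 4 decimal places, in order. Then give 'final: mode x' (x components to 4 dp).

Mode 0: guard c·x = 1.4815 hit at Δt = 1.4618 (t = 1.4618), x⁻ = (1.4815) → reset → x⁺ = (1.0015), jump to mode 1
Mode 1: flow for 0.8729 to horizon, guard not reached → x = (1.5475)

1 1.4618 0->1
final: 1 1.5475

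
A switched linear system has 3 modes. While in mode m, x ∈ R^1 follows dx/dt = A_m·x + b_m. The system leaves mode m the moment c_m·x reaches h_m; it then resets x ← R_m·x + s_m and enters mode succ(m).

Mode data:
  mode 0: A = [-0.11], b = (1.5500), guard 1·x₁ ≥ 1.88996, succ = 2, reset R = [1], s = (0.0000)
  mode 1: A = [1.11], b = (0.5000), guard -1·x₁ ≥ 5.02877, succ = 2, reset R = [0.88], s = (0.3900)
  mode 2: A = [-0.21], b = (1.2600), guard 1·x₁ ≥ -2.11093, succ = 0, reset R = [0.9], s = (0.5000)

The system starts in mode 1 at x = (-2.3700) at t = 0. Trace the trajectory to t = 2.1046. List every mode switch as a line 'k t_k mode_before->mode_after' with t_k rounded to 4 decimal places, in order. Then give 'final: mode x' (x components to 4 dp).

1 0.7831 1->2
2 1.7969 2->0
final: 0 -0.8843

Mode 1: guard c·x = 5.0288 hit at Δt = 0.7831 (t = 0.7831), x⁻ = (-5.0288) → reset → x⁺ = (-4.0353), jump to mode 2
Mode 2: guard c·x = -2.1109 hit at Δt = 1.0138 (t = 1.7969), x⁻ = (-2.1109) → reset → x⁺ = (-1.3998), jump to mode 0
Mode 0: flow for 0.3077 to horizon, guard not reached → x = (-0.8843)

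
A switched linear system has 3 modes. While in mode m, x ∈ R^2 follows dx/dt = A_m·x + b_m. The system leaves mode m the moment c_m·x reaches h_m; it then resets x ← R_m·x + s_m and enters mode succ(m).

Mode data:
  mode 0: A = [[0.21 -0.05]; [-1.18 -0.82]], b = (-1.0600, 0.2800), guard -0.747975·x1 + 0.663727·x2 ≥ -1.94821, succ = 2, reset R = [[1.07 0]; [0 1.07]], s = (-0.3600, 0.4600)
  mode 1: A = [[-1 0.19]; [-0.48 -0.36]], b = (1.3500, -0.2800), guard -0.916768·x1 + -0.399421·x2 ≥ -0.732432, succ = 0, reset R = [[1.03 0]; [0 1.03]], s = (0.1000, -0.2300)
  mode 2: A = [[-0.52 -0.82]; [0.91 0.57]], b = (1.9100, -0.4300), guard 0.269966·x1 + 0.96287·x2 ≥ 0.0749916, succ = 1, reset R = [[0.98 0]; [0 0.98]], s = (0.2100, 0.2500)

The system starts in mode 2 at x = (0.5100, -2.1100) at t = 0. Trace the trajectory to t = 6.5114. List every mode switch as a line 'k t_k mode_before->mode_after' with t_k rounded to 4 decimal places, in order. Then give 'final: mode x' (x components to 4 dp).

1 1.5048 2->1
2 2.9455 1->0
3 4.3803 0->2
4 5.5772 2->1
final: 1 1.9466 -1.5279

Mode 2: guard c·x = 0.0750 hit at Δt = 1.5048 (t = 1.5048), x⁻ = (3.9052, -1.0170) → reset → x⁺ = (4.0371, -0.7467), jump to mode 1
Mode 1: guard c·x = -0.7324 hit at Δt = 1.4407 (t = 2.9455), x⁻ = (1.7286, -2.1337) → reset → x⁺ = (1.8804, -2.4278), jump to mode 0
Mode 0: guard c·x = -1.9482 hit at Δt = 1.4348 (t = 4.3803), x⁻ = (0.9537, -1.8606) → reset → x⁺ = (0.6604, -1.5308), jump to mode 2
Mode 2: guard c·x = 0.0750 hit at Δt = 1.1969 (t = 5.5772), x⁻ = (3.0639, -0.7812) → reset → x⁺ = (3.2126, -0.5155), jump to mode 1
Mode 1: flow for 0.9342 to horizon, guard not reached → x = (1.9466, -1.5279)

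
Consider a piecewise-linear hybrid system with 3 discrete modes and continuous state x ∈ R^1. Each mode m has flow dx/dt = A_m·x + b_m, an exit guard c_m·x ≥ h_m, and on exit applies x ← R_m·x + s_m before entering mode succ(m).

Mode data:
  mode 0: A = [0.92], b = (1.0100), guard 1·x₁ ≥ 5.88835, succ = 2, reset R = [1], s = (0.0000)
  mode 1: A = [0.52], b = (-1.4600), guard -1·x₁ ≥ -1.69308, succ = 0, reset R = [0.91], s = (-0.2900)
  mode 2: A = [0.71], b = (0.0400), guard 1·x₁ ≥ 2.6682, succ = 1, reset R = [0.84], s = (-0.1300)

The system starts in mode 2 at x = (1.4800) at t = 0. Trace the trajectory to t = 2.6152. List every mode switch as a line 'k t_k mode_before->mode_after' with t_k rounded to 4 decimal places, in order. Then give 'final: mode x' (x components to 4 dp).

Mode 2: guard c·x = 2.6682 hit at Δt = 0.8069 (t = 0.8069), x⁻ = (2.6682) → reset → x⁺ = (2.1113), jump to mode 1
Mode 1: guard c·x = -1.6931 hit at Δt = 0.9045 (t = 1.7114), x⁻ = (1.6931) → reset → x⁺ = (1.2507), jump to mode 0
Mode 0: flow for 0.9038 to horizon, guard not reached → x = (4.2963)

1 0.8069 2->1
2 1.7114 1->0
final: 0 4.2963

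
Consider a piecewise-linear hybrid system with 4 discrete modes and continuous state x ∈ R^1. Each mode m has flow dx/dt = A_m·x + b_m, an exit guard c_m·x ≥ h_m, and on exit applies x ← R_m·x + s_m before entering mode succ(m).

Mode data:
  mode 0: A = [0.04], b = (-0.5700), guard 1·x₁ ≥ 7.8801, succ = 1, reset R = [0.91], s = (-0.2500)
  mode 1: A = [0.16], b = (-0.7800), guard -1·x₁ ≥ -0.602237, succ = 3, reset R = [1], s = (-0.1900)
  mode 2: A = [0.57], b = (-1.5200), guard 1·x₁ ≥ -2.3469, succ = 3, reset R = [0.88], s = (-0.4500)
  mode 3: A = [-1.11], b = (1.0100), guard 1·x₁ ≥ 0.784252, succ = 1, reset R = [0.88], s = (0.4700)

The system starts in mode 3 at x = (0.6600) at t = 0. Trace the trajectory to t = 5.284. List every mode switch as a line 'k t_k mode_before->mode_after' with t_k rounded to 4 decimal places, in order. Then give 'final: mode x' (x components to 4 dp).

1 0.6194 3->1
2 1.4939 1->3
3 2.7339 3->1
4 3.6084 1->3
5 4.8484 3->1
final: 1 0.8920

Mode 3: guard c·x = 0.7843 hit at Δt = 0.6194 (t = 0.6194), x⁻ = (0.7843) → reset → x⁺ = (1.1601), jump to mode 1
Mode 1: guard c·x = -0.6022 hit at Δt = 0.8745 (t = 1.4939), x⁻ = (0.6022) → reset → x⁺ = (0.4122), jump to mode 3
Mode 3: guard c·x = 0.7843 hit at Δt = 1.2400 (t = 2.7339), x⁻ = (0.7843) → reset → x⁺ = (1.1601), jump to mode 1
Mode 1: guard c·x = -0.6022 hit at Δt = 0.8745 (t = 3.6084), x⁻ = (0.6022) → reset → x⁺ = (0.4122), jump to mode 3
Mode 3: guard c·x = 0.7843 hit at Δt = 1.2400 (t = 4.8484), x⁻ = (0.7843) → reset → x⁺ = (1.1601), jump to mode 1
Mode 1: flow for 0.4356 to horizon, guard not reached → x = (0.8920)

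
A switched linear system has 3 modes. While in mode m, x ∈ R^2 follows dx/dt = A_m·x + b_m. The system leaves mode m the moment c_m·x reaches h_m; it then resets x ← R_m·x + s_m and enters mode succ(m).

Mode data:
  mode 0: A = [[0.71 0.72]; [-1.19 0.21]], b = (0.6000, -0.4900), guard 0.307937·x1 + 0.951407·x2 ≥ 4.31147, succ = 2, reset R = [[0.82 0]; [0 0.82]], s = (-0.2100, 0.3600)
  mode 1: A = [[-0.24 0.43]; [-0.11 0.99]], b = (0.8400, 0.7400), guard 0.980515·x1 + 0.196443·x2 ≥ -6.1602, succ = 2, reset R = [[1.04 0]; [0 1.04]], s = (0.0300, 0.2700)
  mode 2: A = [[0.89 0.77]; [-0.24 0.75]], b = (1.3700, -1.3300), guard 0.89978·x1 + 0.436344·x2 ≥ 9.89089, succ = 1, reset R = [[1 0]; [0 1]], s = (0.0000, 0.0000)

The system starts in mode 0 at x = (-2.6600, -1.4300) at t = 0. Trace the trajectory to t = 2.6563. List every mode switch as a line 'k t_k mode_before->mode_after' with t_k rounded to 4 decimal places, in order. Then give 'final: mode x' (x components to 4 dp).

1 1.5886 0->2
final: 2 2.6692 10.0559

Mode 0: guard c·x = 4.3115 hit at Δt = 1.5886 (t = 1.5886), x⁻ = (-4.2001, 5.8911) → reset → x⁺ = (-3.6541, 5.1907), jump to mode 2
Mode 2: flow for 1.0677 to horizon, guard not reached → x = (2.6692, 10.0559)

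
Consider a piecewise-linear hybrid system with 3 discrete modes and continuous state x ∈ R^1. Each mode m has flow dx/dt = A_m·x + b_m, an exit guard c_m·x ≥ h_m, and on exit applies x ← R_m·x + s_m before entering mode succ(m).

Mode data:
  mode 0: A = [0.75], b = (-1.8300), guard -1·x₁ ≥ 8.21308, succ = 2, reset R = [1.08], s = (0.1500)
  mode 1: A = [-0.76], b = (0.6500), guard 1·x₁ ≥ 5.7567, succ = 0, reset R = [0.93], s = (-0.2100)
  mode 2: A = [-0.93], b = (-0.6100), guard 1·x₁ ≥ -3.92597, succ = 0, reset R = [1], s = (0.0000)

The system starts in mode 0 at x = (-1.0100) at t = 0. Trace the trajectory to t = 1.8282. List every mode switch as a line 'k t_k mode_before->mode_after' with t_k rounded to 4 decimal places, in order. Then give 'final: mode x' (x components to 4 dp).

Mode 0: guard c·x = 8.2131 hit at Δt = 1.5033 (t = 1.5033), x⁻ = (-8.2131) → reset → x⁺ = (-8.7201), jump to mode 2
Mode 2: flow for 0.3249 to horizon, guard not reached → x = (-6.6172)

1 1.5033 0->2
final: 2 -6.6172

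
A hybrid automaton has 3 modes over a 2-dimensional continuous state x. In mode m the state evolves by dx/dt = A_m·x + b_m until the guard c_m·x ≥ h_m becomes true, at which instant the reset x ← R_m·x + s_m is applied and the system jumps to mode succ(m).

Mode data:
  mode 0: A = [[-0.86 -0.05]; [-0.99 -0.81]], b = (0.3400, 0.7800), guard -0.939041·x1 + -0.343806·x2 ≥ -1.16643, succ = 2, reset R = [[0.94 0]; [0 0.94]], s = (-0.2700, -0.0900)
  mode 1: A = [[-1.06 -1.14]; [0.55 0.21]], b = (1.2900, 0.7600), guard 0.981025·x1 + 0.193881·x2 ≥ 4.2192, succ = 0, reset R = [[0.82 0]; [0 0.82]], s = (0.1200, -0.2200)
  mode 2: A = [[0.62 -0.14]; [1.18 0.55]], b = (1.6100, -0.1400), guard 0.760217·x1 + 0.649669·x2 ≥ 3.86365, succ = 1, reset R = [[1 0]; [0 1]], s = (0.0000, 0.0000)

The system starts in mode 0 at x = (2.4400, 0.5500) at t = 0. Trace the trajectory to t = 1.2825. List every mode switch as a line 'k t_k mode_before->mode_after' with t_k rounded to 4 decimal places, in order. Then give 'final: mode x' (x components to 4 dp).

Mode 0: guard c·x = -1.1664 hit at Δt = 0.8698 (t = 0.8698), x⁻ = (1.3653, -0.3363) → reset → x⁺ = (1.0134, -0.4061), jump to mode 2
Mode 2: flow for 0.4127 to horizon, guard not reached → x = (2.0758, 0.2483)

1 0.8698 0->2
final: 2 2.0758 0.2483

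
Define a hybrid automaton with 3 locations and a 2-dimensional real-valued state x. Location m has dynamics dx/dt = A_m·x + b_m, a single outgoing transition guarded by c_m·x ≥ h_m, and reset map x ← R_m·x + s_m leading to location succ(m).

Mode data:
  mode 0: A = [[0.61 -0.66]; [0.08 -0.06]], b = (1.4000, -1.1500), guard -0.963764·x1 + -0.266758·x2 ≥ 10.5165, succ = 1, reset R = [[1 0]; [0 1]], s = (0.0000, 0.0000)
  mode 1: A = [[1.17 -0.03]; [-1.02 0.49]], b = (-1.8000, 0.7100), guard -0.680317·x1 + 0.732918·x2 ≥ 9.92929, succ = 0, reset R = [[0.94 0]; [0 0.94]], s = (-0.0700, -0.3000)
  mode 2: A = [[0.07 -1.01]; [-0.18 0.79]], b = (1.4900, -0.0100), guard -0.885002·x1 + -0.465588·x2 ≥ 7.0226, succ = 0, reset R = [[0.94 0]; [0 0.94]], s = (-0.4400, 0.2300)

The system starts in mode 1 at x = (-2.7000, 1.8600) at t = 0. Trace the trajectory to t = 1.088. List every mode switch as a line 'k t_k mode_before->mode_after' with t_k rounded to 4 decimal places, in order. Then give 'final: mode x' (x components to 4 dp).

1 0.6350 1->0
final: 0 -10.4992 4.9295

Mode 1: guard c·x = 9.9293 hit at Δt = 0.6350 (t = 0.6350), x⁻ = (-7.4723, 6.6116) → reset → x⁺ = (-7.0940, 5.9149), jump to mode 0
Mode 0: flow for 0.4530 to horizon, guard not reached → x = (-10.4992, 4.9295)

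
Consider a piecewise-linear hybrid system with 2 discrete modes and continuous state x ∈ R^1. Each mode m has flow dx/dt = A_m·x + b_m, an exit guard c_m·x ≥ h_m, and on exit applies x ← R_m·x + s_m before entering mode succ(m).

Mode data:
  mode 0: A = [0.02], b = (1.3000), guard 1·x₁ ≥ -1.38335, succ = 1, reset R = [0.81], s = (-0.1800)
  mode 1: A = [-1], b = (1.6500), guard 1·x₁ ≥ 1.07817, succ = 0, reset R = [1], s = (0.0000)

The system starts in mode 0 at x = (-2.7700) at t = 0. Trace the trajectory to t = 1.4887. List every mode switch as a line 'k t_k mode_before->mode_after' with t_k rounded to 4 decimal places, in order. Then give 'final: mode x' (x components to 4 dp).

1 1.1019 0->1
final: 1 -0.3541

Mode 0: guard c·x = -1.3834 hit at Δt = 1.1019 (t = 1.1019), x⁻ = (-1.3834) → reset → x⁺ = (-1.3005), jump to mode 1
Mode 1: flow for 0.3868 to horizon, guard not reached → x = (-0.3541)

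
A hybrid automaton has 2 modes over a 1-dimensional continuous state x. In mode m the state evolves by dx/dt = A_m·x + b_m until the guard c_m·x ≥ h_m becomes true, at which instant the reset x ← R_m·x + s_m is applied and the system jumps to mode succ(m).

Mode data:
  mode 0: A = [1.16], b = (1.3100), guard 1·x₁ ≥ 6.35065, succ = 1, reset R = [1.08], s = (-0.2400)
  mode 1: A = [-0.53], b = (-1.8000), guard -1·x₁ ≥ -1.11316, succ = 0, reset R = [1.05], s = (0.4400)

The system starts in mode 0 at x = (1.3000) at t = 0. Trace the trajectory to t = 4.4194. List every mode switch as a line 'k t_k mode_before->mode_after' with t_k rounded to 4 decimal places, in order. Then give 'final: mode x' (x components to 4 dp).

Mode 0: guard c·x = 6.3506 hit at Δt = 0.9695 (t = 0.9695), x⁻ = (6.3506) → reset → x⁺ = (6.6187), jump to mode 1
Mode 1: guard c·x = -1.1132 hit at Δt = 1.5055 (t = 2.4750), x⁻ = (1.1132) → reset → x⁺ = (1.6088), jump to mode 0
Mode 0: guard c·x = 6.3506 hit at Δt = 0.8663 (t = 3.3413), x⁻ = (6.3506) → reset → x⁺ = (6.6187), jump to mode 1
Mode 1: flow for 1.0781 to horizon, guard not reached → x = (2.2597)

1 0.9695 0->1
2 2.4750 1->0
3 3.3413 0->1
final: 1 2.2597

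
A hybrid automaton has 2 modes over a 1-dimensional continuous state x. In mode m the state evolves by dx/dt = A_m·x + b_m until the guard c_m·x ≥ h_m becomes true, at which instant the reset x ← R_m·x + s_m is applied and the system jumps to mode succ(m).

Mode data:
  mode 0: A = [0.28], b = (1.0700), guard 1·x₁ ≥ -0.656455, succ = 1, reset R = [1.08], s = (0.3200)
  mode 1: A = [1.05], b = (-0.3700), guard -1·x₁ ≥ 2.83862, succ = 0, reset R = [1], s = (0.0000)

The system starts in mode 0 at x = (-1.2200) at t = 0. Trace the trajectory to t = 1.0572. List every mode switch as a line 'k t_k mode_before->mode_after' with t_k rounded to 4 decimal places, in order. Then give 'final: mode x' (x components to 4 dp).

Mode 0: guard c·x = -0.6565 hit at Δt = 0.7003 (t = 0.7003), x⁻ = (-0.6565) → reset → x⁺ = (-0.3890), jump to mode 1
Mode 1: flow for 0.3569 to horizon, guard not reached → x = (-0.7260)

1 0.7003 0->1
final: 1 -0.7260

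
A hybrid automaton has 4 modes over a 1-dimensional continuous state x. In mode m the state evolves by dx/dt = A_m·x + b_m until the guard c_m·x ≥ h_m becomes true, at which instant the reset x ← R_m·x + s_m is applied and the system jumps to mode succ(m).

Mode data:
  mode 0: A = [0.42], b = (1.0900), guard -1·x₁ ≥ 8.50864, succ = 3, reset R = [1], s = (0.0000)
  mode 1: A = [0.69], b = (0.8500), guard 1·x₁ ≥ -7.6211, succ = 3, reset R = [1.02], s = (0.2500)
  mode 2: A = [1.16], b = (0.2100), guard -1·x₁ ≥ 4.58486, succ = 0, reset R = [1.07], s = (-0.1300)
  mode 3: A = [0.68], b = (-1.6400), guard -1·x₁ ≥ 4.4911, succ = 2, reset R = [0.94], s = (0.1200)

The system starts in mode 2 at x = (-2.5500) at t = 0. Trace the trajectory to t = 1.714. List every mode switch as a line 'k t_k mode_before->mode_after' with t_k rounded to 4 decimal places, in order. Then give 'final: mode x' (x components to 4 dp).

Mode 2: guard c·x = 4.5849 hit at Δt = 0.5345 (t = 0.5345), x⁻ = (-4.5849) → reset → x⁺ = (-5.0358), jump to mode 0
Mode 0: flow for 1.1795 to horizon, guard not reached → x = (-6.6005)

1 0.5345 2->0
final: 0 -6.6005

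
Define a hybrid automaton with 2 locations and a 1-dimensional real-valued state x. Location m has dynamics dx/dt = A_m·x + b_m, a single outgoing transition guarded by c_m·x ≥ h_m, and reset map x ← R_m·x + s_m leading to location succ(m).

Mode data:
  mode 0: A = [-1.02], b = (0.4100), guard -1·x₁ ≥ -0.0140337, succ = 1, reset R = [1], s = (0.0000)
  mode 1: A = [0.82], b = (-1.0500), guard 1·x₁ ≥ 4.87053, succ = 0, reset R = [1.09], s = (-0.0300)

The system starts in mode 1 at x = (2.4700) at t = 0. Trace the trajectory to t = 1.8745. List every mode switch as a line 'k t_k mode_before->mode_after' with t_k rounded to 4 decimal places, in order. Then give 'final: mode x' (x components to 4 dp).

1 1.3471 1->0
final: 0 3.2498

Mode 1: guard c·x = 4.8705 hit at Δt = 1.3471 (t = 1.3471), x⁻ = (4.8705) → reset → x⁺ = (5.2789), jump to mode 0
Mode 0: flow for 0.5274 to horizon, guard not reached → x = (3.2498)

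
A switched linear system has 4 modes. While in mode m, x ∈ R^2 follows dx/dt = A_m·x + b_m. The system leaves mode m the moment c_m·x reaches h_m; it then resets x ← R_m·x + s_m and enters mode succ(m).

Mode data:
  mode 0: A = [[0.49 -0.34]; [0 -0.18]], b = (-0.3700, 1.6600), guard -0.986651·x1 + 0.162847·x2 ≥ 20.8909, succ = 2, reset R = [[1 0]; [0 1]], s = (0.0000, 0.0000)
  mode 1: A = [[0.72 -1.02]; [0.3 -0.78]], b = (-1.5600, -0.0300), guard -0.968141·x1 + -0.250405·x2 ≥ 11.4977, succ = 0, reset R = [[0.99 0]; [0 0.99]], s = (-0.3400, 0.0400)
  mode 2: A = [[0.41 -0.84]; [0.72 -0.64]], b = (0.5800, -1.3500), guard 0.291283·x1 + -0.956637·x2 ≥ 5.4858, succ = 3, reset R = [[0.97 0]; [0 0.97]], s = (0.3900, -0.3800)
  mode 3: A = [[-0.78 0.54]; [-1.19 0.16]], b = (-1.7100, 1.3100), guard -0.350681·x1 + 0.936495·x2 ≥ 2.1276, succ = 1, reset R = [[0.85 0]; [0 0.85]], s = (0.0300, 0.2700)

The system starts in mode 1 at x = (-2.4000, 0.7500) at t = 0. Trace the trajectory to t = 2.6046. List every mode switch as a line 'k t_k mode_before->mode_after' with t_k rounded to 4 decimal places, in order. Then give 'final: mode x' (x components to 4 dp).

Mode 1: guard c·x = 11.4977 hit at Δt = 1.5722 (t = 1.5722), x⁻ = (-11.4126, -1.7920) → reset → x⁺ = (-11.6384, -1.7341), jump to mode 0
Mode 0: flow for 1.0324 to horizon, guard not reached → x = (-19.4085, 0.1240)

1 1.5722 1->0
final: 0 -19.4085 0.1240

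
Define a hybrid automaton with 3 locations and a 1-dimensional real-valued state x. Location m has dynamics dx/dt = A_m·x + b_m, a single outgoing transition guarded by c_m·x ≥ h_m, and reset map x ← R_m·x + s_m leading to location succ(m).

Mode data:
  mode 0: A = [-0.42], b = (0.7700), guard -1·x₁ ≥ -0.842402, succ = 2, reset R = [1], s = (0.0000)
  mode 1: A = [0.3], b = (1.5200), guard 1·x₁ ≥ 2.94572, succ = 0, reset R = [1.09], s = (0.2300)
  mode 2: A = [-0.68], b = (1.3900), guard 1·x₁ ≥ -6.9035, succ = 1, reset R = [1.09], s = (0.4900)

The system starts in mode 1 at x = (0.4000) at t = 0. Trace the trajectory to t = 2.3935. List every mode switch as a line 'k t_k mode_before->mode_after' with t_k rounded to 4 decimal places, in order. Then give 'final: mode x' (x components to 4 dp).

1 1.2744 1->0
final: 0 2.8380

Mode 1: guard c·x = 2.9457 hit at Δt = 1.2744 (t = 1.2744), x⁻ = (2.9457) → reset → x⁺ = (3.4408), jump to mode 0
Mode 0: flow for 1.1191 to horizon, guard not reached → x = (2.8380)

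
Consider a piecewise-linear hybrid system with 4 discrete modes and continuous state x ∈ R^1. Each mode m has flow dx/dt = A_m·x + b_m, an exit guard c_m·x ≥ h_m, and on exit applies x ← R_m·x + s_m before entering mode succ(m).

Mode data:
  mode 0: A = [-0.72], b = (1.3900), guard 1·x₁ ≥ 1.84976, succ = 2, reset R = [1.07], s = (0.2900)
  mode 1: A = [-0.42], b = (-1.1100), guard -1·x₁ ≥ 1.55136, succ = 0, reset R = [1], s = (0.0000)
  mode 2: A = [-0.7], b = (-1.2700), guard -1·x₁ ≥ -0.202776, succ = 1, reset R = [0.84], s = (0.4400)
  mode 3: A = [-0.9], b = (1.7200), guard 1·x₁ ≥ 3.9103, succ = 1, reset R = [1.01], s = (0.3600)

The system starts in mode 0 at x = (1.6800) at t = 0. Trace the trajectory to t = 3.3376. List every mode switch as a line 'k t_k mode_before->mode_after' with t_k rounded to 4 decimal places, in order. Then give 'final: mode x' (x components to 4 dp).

Mode 0: guard c·x = 1.8498 hit at Δt = 1.5719 (t = 1.5719), x⁻ = (1.8498) → reset → x⁺ = (2.2692), jump to mode 2
Mode 2: guard c·x = -0.2028 hit at Δt = 1.0076 (t = 2.5795), x⁻ = (0.2028) → reset → x⁺ = (0.6103), jump to mode 1
Mode 1: flow for 0.7581 to horizon, guard not reached → x = (-0.2768)

1 1.5719 0->2
2 2.5795 2->1
final: 1 -0.2768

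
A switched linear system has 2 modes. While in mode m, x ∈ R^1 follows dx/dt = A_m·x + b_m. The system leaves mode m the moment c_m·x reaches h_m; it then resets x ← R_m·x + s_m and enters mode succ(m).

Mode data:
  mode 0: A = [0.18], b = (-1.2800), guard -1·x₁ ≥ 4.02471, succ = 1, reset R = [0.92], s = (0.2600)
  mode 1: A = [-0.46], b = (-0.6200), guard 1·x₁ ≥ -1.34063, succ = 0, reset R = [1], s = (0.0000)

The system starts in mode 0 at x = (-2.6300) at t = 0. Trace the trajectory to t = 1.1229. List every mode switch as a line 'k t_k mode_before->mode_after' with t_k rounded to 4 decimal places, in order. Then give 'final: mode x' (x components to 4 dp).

1 0.7434 0->1
final: 1 -3.1072

Mode 0: guard c·x = 4.0247 hit at Δt = 0.7434 (t = 0.7434), x⁻ = (-4.0247) → reset → x⁺ = (-3.4427), jump to mode 1
Mode 1: flow for 0.3795 to horizon, guard not reached → x = (-3.1072)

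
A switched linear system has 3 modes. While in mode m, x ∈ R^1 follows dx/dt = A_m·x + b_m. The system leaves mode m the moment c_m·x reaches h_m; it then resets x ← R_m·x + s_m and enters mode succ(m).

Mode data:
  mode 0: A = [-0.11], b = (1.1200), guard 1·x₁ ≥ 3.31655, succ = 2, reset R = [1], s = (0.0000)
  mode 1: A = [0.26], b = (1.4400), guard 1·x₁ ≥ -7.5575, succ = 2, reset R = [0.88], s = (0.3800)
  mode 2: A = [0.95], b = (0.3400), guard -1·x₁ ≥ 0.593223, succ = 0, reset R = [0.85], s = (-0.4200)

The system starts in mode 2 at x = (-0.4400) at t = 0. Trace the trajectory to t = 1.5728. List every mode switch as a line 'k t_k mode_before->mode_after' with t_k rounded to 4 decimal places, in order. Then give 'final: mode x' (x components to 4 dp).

1 1.1084 2->0
final: 0 -0.3711

Mode 2: guard c·x = 0.5932 hit at Δt = 1.1084 (t = 1.1084), x⁻ = (-0.5932) → reset → x⁺ = (-0.9242), jump to mode 0
Mode 0: flow for 0.4644 to horizon, guard not reached → x = (-0.3711)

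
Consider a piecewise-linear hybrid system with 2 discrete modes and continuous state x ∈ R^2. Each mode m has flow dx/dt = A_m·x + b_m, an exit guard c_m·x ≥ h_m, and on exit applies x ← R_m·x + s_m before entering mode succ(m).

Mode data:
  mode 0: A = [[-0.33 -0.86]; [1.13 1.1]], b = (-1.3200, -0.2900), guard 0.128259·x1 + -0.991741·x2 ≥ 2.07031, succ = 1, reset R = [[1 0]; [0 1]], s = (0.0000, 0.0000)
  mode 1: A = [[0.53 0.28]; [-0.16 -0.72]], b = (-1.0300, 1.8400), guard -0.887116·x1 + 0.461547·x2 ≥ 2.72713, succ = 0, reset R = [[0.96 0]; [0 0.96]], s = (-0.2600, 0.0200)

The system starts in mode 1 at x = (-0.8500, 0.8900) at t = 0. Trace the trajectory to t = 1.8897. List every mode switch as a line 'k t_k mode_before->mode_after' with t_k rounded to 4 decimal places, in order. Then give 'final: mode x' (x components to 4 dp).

Mode 1: guard c·x = 2.7271 hit at Δt = 0.8989 (t = 0.8989), x⁻ = (-2.1145, 1.8446) → reset → x⁺ = (-2.2899, 1.7908), jump to mode 0
Mode 0: flow for 0.9908 to horizon, guard not reached → x = (-3.2278, -1.0645)

1 0.8989 1->0
final: 0 -3.2278 -1.0645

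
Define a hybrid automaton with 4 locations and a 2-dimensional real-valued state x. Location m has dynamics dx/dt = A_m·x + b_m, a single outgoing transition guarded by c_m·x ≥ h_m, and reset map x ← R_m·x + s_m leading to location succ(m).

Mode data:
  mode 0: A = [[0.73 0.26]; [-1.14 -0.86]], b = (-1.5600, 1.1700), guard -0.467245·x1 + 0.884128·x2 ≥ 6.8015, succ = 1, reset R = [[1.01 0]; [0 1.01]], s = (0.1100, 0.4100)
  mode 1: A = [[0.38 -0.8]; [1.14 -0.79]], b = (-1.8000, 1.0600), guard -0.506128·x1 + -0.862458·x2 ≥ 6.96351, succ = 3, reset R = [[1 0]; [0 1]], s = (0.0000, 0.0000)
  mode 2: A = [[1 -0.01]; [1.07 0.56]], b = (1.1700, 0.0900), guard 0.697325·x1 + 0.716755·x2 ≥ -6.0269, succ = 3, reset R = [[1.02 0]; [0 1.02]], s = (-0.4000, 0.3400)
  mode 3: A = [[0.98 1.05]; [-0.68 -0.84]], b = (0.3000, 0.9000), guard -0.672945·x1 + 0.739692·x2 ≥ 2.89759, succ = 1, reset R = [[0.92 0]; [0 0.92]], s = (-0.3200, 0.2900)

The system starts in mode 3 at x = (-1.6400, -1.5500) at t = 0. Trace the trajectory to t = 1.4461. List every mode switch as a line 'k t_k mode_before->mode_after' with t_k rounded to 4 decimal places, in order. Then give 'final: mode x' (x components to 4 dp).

Mode 3: guard c·x = 2.8976 hit at Δt = 0.7170 (t = 0.7170), x⁻ = (-3.6023, 0.6401) → reset → x⁺ = (-3.6341, 0.8789), jump to mode 1
Mode 1: flow for 0.7291 to horizon, guard not reached → x = (-5.9625, -2.0776)

1 0.7170 3->1
final: 1 -5.9625 -2.0776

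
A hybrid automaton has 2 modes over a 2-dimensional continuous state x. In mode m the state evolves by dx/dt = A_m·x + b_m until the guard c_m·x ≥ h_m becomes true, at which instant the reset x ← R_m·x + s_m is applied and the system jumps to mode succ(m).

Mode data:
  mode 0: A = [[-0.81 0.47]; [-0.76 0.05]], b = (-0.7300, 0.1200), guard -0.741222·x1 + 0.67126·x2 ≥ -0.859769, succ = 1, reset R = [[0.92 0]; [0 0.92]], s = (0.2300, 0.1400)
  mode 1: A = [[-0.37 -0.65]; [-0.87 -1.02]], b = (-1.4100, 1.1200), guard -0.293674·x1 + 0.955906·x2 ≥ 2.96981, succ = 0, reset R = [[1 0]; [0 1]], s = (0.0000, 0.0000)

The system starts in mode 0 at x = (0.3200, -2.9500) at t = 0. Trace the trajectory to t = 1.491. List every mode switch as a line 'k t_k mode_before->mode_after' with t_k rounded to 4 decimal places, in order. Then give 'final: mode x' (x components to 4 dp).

1 0.9215 0->1
final: 1 -1.0127 -0.4365

Mode 0: guard c·x = -0.8598 hit at Δt = 0.9215 (t = 0.9215), x⁻ = (-1.1879, -2.5926) → reset → x⁺ = (-0.8629, -2.2452), jump to mode 1
Mode 1: flow for 0.5695 to horizon, guard not reached → x = (-1.0127, -0.4365)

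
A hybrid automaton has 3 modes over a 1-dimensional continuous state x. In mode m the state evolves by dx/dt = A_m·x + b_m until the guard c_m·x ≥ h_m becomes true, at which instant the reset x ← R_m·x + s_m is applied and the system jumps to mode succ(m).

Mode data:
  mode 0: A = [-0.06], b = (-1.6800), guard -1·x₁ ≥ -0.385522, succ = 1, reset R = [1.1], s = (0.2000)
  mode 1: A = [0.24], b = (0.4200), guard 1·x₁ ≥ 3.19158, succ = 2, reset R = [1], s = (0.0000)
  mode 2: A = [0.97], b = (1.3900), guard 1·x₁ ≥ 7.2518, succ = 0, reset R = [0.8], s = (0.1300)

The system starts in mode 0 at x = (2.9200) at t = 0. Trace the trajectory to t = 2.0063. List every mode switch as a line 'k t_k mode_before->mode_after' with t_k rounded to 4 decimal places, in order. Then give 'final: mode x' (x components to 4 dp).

Mode 0: guard c·x = -0.3855 hit at Δt = 1.4254 (t = 1.4254), x⁻ = (0.3855) → reset → x⁺ = (0.6241), jump to mode 1
Mode 1: flow for 0.5809 to horizon, guard not reached → x = (0.9792)

1 1.4254 0->1
final: 1 0.9792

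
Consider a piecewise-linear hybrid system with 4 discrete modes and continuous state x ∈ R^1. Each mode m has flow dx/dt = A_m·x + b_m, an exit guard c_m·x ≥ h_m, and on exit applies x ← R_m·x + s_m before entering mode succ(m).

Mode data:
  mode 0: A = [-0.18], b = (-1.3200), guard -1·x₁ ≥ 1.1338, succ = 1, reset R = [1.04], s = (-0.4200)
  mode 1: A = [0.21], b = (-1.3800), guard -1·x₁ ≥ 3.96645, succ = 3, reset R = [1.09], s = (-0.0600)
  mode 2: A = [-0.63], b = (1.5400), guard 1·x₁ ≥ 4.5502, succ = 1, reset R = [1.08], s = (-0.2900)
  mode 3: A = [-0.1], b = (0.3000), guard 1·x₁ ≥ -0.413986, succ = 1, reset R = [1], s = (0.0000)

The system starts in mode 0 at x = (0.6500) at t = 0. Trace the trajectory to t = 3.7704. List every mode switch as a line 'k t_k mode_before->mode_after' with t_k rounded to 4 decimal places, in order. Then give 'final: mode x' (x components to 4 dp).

1 1.4049 0->1
2 2.6165 1->3
final: 3 -3.5788

Mode 0: guard c·x = 1.1338 hit at Δt = 1.4049 (t = 1.4049), x⁻ = (-1.1338) → reset → x⁺ = (-1.5992), jump to mode 1
Mode 1: guard c·x = 3.9665 hit at Δt = 1.2116 (t = 2.6165), x⁻ = (-3.9664) → reset → x⁺ = (-4.3834), jump to mode 3
Mode 3: flow for 1.1539 to horizon, guard not reached → x = (-3.5788)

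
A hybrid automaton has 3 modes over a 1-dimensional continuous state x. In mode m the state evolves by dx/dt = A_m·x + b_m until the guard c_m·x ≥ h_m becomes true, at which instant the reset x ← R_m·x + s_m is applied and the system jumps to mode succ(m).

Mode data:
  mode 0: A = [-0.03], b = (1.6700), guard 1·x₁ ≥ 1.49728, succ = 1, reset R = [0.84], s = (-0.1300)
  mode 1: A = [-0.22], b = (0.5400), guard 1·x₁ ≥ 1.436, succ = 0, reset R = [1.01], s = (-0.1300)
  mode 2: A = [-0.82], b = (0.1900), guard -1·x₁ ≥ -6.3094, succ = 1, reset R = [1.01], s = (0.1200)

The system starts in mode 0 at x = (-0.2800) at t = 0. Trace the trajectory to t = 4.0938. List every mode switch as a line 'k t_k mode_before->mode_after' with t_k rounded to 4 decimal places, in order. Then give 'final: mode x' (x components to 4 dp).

Mode 0: guard c·x = 1.4973 hit at Δt = 1.0761 (t = 1.0761), x⁻ = (1.4973) → reset → x⁺ = (1.1277), jump to mode 1
Mode 1: guard c·x = 1.4360 hit at Δt = 1.2019 (t = 2.2780), x⁻ = (1.4360) → reset → x⁺ = (1.3204), jump to mode 0
Mode 0: guard c·x = 1.4973 hit at Δt = 0.1087 (t = 2.3867), x⁻ = (1.4973) → reset → x⁺ = (1.1277), jump to mode 1
Mode 1: guard c·x = 1.4360 hit at Δt = 1.2019 (t = 3.5886), x⁻ = (1.4360) → reset → x⁺ = (1.3204), jump to mode 0
Mode 0: guard c·x = 1.4973 hit at Δt = 0.1087 (t = 3.6973), x⁻ = (1.4973) → reset → x⁺ = (1.1277), jump to mode 1
Mode 1: flow for 0.3965 to horizon, guard not reached → x = (1.2386)

1 1.0761 0->1
2 2.2780 1->0
3 2.3867 0->1
4 3.5886 1->0
5 3.6973 0->1
final: 1 1.2386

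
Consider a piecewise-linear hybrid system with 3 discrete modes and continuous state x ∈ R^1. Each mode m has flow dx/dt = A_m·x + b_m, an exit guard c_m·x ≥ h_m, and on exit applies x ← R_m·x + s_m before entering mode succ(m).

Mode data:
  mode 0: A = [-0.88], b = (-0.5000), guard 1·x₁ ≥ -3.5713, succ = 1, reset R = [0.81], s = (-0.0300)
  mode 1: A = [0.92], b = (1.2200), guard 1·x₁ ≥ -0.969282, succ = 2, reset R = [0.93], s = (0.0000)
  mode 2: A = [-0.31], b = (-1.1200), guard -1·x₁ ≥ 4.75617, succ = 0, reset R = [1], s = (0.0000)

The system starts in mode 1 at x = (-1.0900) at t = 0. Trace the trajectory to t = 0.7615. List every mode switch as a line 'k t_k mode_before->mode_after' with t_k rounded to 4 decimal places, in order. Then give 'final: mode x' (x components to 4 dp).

1 0.4489 1->2
final: 2 -1.1519

Mode 1: guard c·x = -0.9693 hit at Δt = 0.4489 (t = 0.4489), x⁻ = (-0.9693) → reset → x⁺ = (-0.9014), jump to mode 2
Mode 2: flow for 0.3126 to horizon, guard not reached → x = (-1.1519)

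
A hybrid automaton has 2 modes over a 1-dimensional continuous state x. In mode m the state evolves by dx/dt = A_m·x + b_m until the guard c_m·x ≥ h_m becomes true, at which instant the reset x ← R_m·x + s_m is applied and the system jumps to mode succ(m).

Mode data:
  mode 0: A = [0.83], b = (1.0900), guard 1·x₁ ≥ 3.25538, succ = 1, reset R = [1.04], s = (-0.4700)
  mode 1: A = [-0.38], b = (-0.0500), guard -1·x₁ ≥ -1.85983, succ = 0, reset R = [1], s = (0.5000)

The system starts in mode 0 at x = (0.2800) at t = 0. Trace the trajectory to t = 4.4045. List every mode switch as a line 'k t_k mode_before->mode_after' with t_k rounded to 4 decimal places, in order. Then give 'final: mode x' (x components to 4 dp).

1 1.2692 0->1
2 2.3886 1->0
3 2.6515 0->1
4 3.7709 1->0
5 4.0337 0->1
final: 1 2.5152

Mode 0: guard c·x = 3.2554 hit at Δt = 1.2692 (t = 1.2692), x⁻ = (3.2554) → reset → x⁺ = (2.9156), jump to mode 1
Mode 1: guard c·x = -1.8598 hit at Δt = 1.1194 (t = 2.3886), x⁻ = (1.8598) → reset → x⁺ = (2.3598), jump to mode 0
Mode 0: guard c·x = 3.2554 hit at Δt = 0.2629 (t = 2.6515), x⁻ = (3.2554) → reset → x⁺ = (2.9156), jump to mode 1
Mode 1: guard c·x = -1.8598 hit at Δt = 1.1194 (t = 3.7709), x⁻ = (1.8598) → reset → x⁺ = (2.3598), jump to mode 0
Mode 0: guard c·x = 3.2554 hit at Δt = 0.2629 (t = 4.0337), x⁻ = (3.2554) → reset → x⁺ = (2.9156), jump to mode 1
Mode 1: flow for 0.3708 to horizon, guard not reached → x = (2.5152)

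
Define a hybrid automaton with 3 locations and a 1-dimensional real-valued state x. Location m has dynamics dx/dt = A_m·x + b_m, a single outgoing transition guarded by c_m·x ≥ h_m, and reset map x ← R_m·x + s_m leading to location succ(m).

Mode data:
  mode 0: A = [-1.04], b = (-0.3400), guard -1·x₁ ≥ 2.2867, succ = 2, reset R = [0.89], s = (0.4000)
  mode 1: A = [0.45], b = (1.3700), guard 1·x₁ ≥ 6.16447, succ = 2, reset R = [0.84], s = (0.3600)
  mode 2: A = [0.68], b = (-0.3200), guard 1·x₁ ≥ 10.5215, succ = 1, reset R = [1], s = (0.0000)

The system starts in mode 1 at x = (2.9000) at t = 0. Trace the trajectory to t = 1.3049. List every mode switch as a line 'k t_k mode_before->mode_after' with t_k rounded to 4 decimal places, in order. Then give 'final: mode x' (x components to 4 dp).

Mode 1: guard c·x = 6.1645 hit at Δt = 0.9727 (t = 0.9727), x⁻ = (6.1645) → reset → x⁺ = (5.5382), jump to mode 2
Mode 2: flow for 0.3322 to horizon, guard not reached → x = (6.8225)

1 0.9727 1->2
final: 2 6.8225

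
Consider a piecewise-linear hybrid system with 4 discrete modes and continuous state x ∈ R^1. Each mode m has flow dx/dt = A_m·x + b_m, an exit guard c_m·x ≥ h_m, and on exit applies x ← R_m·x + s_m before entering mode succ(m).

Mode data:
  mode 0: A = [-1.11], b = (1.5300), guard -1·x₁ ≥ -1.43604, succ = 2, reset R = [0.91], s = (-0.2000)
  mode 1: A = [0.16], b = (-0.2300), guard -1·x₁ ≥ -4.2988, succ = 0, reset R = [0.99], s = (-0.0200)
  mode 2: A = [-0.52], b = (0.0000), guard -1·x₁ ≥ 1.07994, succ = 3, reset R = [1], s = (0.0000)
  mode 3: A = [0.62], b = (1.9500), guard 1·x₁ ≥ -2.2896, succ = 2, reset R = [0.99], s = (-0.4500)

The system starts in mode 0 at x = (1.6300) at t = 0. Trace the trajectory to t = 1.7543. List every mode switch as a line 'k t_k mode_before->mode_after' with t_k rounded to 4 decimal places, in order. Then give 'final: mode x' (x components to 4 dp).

1 1.3273 0->2
final: 2 0.8864

Mode 0: guard c·x = -1.4360 hit at Δt = 1.3273 (t = 1.3273), x⁻ = (1.4360) → reset → x⁺ = (1.1068), jump to mode 2
Mode 2: flow for 0.4270 to horizon, guard not reached → x = (0.8864)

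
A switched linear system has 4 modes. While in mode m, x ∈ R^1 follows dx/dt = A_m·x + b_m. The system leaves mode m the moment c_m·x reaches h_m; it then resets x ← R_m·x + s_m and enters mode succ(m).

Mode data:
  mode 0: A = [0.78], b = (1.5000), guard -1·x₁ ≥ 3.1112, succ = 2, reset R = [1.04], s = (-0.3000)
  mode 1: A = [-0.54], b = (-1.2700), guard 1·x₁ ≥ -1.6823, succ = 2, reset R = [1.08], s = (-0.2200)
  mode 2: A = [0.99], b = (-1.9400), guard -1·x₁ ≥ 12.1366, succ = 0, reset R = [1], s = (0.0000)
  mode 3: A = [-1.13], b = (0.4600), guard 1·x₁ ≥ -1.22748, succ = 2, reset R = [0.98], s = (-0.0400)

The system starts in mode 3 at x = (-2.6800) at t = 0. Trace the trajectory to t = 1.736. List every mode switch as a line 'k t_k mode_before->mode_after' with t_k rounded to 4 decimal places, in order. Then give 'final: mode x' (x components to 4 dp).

1 0.5627 3->2
final: 2 -8.2723

Mode 3: guard c·x = -1.2275 hit at Δt = 0.5627 (t = 0.5627), x⁻ = (-1.2275) → reset → x⁺ = (-1.2429), jump to mode 2
Mode 2: flow for 1.1733 to horizon, guard not reached → x = (-8.2723)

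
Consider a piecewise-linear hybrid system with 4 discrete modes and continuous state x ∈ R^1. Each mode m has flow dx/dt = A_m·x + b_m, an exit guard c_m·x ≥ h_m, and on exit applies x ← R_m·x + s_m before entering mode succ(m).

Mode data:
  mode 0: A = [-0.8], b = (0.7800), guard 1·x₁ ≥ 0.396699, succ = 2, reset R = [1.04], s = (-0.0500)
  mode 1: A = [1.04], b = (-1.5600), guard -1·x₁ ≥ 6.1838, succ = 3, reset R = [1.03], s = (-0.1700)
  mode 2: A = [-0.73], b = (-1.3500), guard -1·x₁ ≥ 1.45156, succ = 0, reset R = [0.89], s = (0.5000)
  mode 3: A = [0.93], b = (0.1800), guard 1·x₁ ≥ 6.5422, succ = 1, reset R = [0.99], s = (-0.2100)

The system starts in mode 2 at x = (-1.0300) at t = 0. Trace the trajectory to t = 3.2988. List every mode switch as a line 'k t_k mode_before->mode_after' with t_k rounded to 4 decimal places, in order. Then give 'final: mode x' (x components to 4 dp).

1 0.9899 2->0
2 2.3860 0->2
final: 2 -0.7133

Mode 2: guard c·x = 1.4516 hit at Δt = 0.9899 (t = 0.9899), x⁻ = (-1.4516) → reset → x⁺ = (-0.7919), jump to mode 0
Mode 0: guard c·x = 0.3967 hit at Δt = 1.3961 (t = 2.3860), x⁻ = (0.3967) → reset → x⁺ = (0.3626), jump to mode 2
Mode 2: flow for 0.9128 to horizon, guard not reached → x = (-0.7133)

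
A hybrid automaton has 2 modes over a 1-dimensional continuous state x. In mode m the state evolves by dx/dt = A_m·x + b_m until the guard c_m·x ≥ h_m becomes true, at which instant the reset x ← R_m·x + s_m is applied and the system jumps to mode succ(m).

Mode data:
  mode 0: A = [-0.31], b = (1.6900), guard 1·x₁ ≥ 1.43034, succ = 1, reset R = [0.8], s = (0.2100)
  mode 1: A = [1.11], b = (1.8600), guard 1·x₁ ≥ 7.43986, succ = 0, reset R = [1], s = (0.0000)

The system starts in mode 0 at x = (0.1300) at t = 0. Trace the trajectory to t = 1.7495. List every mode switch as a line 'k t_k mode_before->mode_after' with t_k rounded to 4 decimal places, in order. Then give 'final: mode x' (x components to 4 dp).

Mode 0: guard c·x = 1.4303 hit at Δt = 0.9038 (t = 0.9038), x⁻ = (1.4303) → reset → x⁺ = (1.3543), jump to mode 1
Mode 1: flow for 0.8457 to horizon, guard not reached → x = (6.0711)

1 0.9038 0->1
final: 1 6.0711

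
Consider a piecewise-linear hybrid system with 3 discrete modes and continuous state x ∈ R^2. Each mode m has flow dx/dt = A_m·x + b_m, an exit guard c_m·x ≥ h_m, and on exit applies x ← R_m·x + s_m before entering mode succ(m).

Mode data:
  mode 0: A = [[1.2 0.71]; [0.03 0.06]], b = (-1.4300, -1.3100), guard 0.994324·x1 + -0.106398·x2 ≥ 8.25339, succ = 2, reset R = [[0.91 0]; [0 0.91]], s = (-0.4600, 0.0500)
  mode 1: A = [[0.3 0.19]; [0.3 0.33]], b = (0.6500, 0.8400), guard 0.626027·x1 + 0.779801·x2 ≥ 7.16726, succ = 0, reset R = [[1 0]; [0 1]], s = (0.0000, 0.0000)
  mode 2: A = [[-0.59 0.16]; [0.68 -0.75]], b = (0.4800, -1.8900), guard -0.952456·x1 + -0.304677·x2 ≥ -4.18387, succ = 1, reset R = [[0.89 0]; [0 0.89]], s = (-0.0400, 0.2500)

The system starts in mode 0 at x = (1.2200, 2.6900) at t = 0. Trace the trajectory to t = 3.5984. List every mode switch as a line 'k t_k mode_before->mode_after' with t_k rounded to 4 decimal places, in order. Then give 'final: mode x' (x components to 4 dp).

1 1.5872 0->2
2 2.9782 2->1
final: 1 4.8688 3.5192

Mode 0: guard c·x = 8.2534 hit at Δt = 1.5872 (t = 1.5872), x⁻ = (8.4042, 0.9689) → reset → x⁺ = (7.1878, 0.9317), jump to mode 2
Mode 2: guard c·x = -4.1839 hit at Δt = 1.3910 (t = 2.9782), x⁻ = (3.8673, 1.6427) → reset → x⁺ = (3.4019, 1.7120), jump to mode 1
Mode 1: flow for 0.6202 to horizon, guard not reached → x = (4.8688, 3.5192)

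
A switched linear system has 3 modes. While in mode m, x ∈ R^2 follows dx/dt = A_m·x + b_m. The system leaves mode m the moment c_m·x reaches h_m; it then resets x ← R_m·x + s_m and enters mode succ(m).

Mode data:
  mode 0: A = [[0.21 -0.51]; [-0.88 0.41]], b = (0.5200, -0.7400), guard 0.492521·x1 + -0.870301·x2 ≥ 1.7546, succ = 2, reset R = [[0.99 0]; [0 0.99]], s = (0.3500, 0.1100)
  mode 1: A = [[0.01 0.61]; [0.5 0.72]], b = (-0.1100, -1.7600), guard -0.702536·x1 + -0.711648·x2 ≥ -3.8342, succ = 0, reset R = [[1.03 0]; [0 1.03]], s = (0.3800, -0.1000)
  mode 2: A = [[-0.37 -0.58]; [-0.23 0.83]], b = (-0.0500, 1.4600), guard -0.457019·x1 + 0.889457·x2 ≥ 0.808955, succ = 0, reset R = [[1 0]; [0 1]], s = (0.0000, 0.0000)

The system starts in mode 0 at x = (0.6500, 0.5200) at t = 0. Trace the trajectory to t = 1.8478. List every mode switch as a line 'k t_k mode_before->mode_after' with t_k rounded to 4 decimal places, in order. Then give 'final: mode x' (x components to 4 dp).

1 1.0028 0->2
final: 2 1.6970 -0.8354

Mode 0: guard c·x = 1.7546 hit at Δt = 1.0028 (t = 1.0028), x⁻ = (1.4857, -1.1753) → reset → x⁺ = (1.8209, -1.0535), jump to mode 2
Mode 2: flow for 0.8450 to horizon, guard not reached → x = (1.6970, -0.8354)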